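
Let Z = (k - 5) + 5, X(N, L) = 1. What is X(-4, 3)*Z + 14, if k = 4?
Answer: 18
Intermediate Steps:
Z = 4 (Z = (4 - 5) + 5 = -1 + 5 = 4)
X(-4, 3)*Z + 14 = 1*4 + 14 = 4 + 14 = 18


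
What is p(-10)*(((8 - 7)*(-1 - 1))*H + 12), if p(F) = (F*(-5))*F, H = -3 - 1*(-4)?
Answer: -5000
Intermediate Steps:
H = 1 (H = -3 + 4 = 1)
p(F) = -5*F² (p(F) = (-5*F)*F = -5*F²)
p(-10)*(((8 - 7)*(-1 - 1))*H + 12) = (-5*(-10)²)*(((8 - 7)*(-1 - 1))*1 + 12) = (-5*100)*((1*(-2))*1 + 12) = -500*(-2*1 + 12) = -500*(-2 + 12) = -500*10 = -5000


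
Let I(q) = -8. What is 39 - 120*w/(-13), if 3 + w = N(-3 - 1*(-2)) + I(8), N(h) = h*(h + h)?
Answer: -573/13 ≈ -44.077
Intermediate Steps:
N(h) = 2*h**2 (N(h) = h*(2*h) = 2*h**2)
w = -9 (w = -3 + (2*(-3 - 1*(-2))**2 - 8) = -3 + (2*(-3 + 2)**2 - 8) = -3 + (2*(-1)**2 - 8) = -3 + (2*1 - 8) = -3 + (2 - 8) = -3 - 6 = -9)
39 - 120*w/(-13) = 39 - (-1080)/(-13) = 39 - (-1080)*(-1)/13 = 39 - 120*9/13 = 39 - 1080/13 = -573/13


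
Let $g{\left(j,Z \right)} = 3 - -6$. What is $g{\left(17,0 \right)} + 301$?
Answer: $310$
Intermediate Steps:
$g{\left(j,Z \right)} = 9$ ($g{\left(j,Z \right)} = 3 + 6 = 9$)
$g{\left(17,0 \right)} + 301 = 9 + 301 = 310$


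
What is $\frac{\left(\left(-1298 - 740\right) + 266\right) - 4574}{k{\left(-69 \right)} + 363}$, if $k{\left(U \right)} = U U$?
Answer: $- \frac{3173}{2562} \approx -1.2385$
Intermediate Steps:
$k{\left(U \right)} = U^{2}$
$\frac{\left(\left(-1298 - 740\right) + 266\right) - 4574}{k{\left(-69 \right)} + 363} = \frac{\left(\left(-1298 - 740\right) + 266\right) - 4574}{\left(-69\right)^{2} + 363} = \frac{\left(-2038 + 266\right) - 4574}{4761 + 363} = \frac{-1772 - 4574}{5124} = \left(-6346\right) \frac{1}{5124} = - \frac{3173}{2562}$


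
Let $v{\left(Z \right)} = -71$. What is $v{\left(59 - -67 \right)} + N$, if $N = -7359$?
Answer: $-7430$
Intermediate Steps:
$v{\left(59 - -67 \right)} + N = -71 - 7359 = -7430$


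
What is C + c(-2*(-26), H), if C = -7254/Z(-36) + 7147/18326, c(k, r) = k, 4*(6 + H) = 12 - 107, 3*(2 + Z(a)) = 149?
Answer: -261255/2618 ≈ -99.792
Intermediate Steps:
Z(a) = 143/3 (Z(a) = -2 + (⅓)*149 = -2 + 149/3 = 143/3)
H = -119/4 (H = -6 + (12 - 107)/4 = -6 + (¼)*(-95) = -6 - 95/4 = -119/4 ≈ -29.750)
C = -397391/2618 (C = -7254/143/3 + 7147/18326 = -7254*3/143 + 7147*(1/18326) = -1674/11 + 1021/2618 = -397391/2618 ≈ -151.79)
C + c(-2*(-26), H) = -397391/2618 - 2*(-26) = -397391/2618 + 52 = -261255/2618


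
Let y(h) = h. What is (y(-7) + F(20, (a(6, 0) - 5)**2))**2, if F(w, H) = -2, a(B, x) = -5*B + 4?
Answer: 81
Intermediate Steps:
a(B, x) = 4 - 5*B
(y(-7) + F(20, (a(6, 0) - 5)**2))**2 = (-7 - 2)**2 = (-9)**2 = 81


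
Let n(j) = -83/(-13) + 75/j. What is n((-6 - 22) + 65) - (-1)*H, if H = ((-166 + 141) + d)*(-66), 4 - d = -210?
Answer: -5995948/481 ≈ -12466.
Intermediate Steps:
d = 214 (d = 4 - 1*(-210) = 4 + 210 = 214)
n(j) = 83/13 + 75/j (n(j) = -83*(-1/13) + 75/j = 83/13 + 75/j)
H = -12474 (H = ((-166 + 141) + 214)*(-66) = (-25 + 214)*(-66) = 189*(-66) = -12474)
n((-6 - 22) + 65) - (-1)*H = (83/13 + 75/((-6 - 22) + 65)) - (-1)*(-12474) = (83/13 + 75/(-28 + 65)) - 1*12474 = (83/13 + 75/37) - 12474 = 4046/481 - 12474 = -5995948/481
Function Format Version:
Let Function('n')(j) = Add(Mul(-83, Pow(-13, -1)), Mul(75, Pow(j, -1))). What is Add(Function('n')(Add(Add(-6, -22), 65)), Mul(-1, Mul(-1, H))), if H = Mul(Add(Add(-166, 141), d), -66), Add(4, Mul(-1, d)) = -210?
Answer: Rational(-5995948, 481) ≈ -12466.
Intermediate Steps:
d = 214 (d = Add(4, Mul(-1, -210)) = Add(4, 210) = 214)
Function('n')(j) = Add(Rational(83, 13), Mul(75, Pow(j, -1))) (Function('n')(j) = Add(Mul(-83, Rational(-1, 13)), Mul(75, Pow(j, -1))) = Add(Rational(83, 13), Mul(75, Pow(j, -1))))
H = -12474 (H = Mul(Add(Add(-166, 141), 214), -66) = Mul(Add(-25, 214), -66) = Mul(189, -66) = -12474)
Add(Function('n')(Add(Add(-6, -22), 65)), Mul(-1, Mul(-1, H))) = Add(Add(Rational(83, 13), Mul(75, Pow(Add(Add(-6, -22), 65), -1))), Mul(-1, Mul(-1, -12474))) = Add(Add(Rational(83, 13), Mul(75, Pow(Add(-28, 65), -1))), Mul(-1, 12474)) = Add(Add(Rational(83, 13), Mul(75, Pow(37, -1))), -12474) = Add(Add(Rational(83, 13), Mul(75, Rational(1, 37))), -12474) = Add(Add(Rational(83, 13), Rational(75, 37)), -12474) = Add(Rational(4046, 481), -12474) = Rational(-5995948, 481)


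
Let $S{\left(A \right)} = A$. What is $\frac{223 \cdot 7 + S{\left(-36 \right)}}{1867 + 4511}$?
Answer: $\frac{1525}{6378} \approx 0.2391$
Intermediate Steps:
$\frac{223 \cdot 7 + S{\left(-36 \right)}}{1867 + 4511} = \frac{223 \cdot 7 - 36}{1867 + 4511} = \frac{1561 - 36}{6378} = 1525 \cdot \frac{1}{6378} = \frac{1525}{6378}$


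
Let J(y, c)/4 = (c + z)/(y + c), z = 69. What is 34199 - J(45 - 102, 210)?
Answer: 581259/17 ≈ 34192.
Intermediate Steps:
J(y, c) = 4*(69 + c)/(c + y) (J(y, c) = 4*((c + 69)/(y + c)) = 4*((69 + c)/(c + y)) = 4*(69 + c)/(c + y))
34199 - J(45 - 102, 210) = 34199 - 4*(69 + 210)/(210 + (45 - 102)) = 34199 - 4*279/(210 - 57) = 34199 - 4*279/153 = 34199 - 1*124/17 = 34199 - 124/17 = 581259/17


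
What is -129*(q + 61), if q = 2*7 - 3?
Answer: -9288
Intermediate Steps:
q = 11 (q = 14 - 3 = 11)
-129*(q + 61) = -129*(11 + 61) = -129*72 = -9288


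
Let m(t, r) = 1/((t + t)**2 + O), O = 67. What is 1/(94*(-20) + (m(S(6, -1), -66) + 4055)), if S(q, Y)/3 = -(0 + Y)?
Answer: 103/224026 ≈ 0.00045977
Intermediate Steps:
S(q, Y) = -3*Y (S(q, Y) = 3*(-(0 + Y)) = 3*(-Y) = -3*Y)
m(t, r) = 1/(67 + 4*t**2) (m(t, r) = 1/((t + t)**2 + 67) = 1/((2*t)**2 + 67) = 1/(4*t**2 + 67) = 1/(67 + 4*t**2))
1/(94*(-20) + (m(S(6, -1), -66) + 4055)) = 1/(94*(-20) + (1/(67 + 4*(-3*(-1))**2) + 4055)) = 1/(-1880 + (1/(67 + 4*3**2) + 4055)) = 1/(-1880 + (1/(67 + 4*9) + 4055)) = 1/(-1880 + (1/(67 + 36) + 4055)) = 1/(-1880 + (1/103 + 4055)) = 1/(-1880 + 417666/103) = 1/(224026/103) = 103/224026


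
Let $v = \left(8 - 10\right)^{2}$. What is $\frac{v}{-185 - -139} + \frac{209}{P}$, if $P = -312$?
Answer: $- \frac{5431}{7176} \approx -0.75683$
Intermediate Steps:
$v = 4$ ($v = \left(-2\right)^{2} = 4$)
$\frac{v}{-185 - -139} + \frac{209}{P} = \frac{4}{-185 - -139} + \frac{209}{-312} = \frac{4}{-185 + 139} + 209 \left(- \frac{1}{312}\right) = \frac{4}{-46} - \frac{209}{312} = 4 \left(- \frac{1}{46}\right) - \frac{209}{312} = - \frac{2}{23} - \frac{209}{312} = - \frac{5431}{7176}$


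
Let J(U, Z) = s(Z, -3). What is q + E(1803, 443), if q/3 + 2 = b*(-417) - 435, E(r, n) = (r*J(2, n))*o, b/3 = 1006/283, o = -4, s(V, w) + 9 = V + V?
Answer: -1794100023/283 ≈ -6.3396e+6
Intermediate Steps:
s(V, w) = -9 + 2*V (s(V, w) = -9 + (V + V) = -9 + 2*V)
J(U, Z) = -9 + 2*Z
b = 3018/283 (b = 3*(1006/283) = 3018/283 ≈ 10.664)
E(r, n) = -4*r*(-9 + 2*n) (E(r, n) = (r*(-9 + 2*n))*(-4) = -4*r*(-9 + 2*n))
q = -4146531/283 (q = -6 + 3*((3018/283)*(-417) - 435) = -6 + 3*(-1258506/283 - 435) = -6 + 3*(-1381611/283) = -6 - 4144833/283 = -4146531/283 ≈ -14652.)
q + E(1803, 443) = -4146531/283 + 4*1803*(9 - 2*443) = -4146531/283 + 4*1803*(9 - 886) = -4146531/283 + 4*1803*(-877) = -4146531/283 - 6324924 = -1794100023/283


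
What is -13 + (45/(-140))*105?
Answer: -187/4 ≈ -46.750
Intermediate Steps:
-13 + (45/(-140))*105 = -13 + (45*(-1/140))*105 = -13 - 9/28*105 = -13 - 135/4 = -187/4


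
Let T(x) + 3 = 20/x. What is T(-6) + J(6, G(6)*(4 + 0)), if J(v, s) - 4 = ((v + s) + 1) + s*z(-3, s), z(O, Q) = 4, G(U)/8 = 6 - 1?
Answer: 2414/3 ≈ 804.67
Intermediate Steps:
G(U) = 40 (G(U) = 8*(6 - 1) = 8*5 = 40)
T(x) = -3 + 20/x
J(v, s) = 5 + v + 5*s (J(v, s) = 4 + (((v + s) + 1) + s*4) = 4 + (((s + v) + 1) + 4*s) = 4 + ((1 + s + v) + 4*s) = 4 + (1 + v + 5*s) = 5 + v + 5*s)
T(-6) + J(6, G(6)*(4 + 0)) = (-3 + 20/(-6)) + (5 + 6 + 5*(40*(4 + 0))) = (-3 + 20*(-⅙)) + (5 + 6 + 5*(40*4)) = (-3 - 10/3) + (5 + 6 + 5*160) = -19/3 + (5 + 6 + 800) = -19/3 + 811 = 2414/3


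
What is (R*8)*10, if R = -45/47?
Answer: -3600/47 ≈ -76.596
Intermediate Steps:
R = -45/47 (R = -45*1/47 = -45/47 ≈ -0.95745)
(R*8)*10 = -45/47*8*10 = -360/47*10 = -3600/47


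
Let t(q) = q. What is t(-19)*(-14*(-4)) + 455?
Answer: -609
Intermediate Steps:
t(-19)*(-14*(-4)) + 455 = -(-266)*(-4) + 455 = -19*56 + 455 = -1064 + 455 = -609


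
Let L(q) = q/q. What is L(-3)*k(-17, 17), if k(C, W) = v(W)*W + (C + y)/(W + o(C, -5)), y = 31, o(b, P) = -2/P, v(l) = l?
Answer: 25213/87 ≈ 289.80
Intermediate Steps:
L(q) = 1
k(C, W) = W**2 + (31 + C)/(2/5 + W) (k(C, W) = W*W + (C + 31)/(W - 2/(-5)) = W**2 + (31 + C)/(W - 2*(-1/5)) = W**2 + (31 + C)/(W + 2/5) = W**2 + (31 + C)/(2/5 + W))
L(-3)*k(-17, 17) = 1*((155 + 2*17**2 + 5*(-17) + 5*17**3)/(2 + 5*17)) = 1*((155 + 2*289 - 85 + 5*4913)/(2 + 85)) = 1*((155 + 578 - 85 + 24565)/87) = 1*((1/87)*25213) = 1*(25213/87) = 25213/87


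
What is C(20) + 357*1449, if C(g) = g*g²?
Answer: 525293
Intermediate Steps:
C(g) = g³
C(20) + 357*1449 = 20³ + 357*1449 = 8000 + 517293 = 525293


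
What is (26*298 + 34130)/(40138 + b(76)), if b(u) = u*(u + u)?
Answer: 20939/25845 ≈ 0.81018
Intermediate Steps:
b(u) = 2*u**2 (b(u) = u*(2*u) = 2*u**2)
(26*298 + 34130)/(40138 + b(76)) = (26*298 + 34130)/(40138 + 2*76**2) = (7748 + 34130)/(40138 + 2*5776) = 41878/(40138 + 11552) = 41878/51690 = 41878*(1/51690) = 20939/25845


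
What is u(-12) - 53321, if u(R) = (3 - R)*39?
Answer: -52736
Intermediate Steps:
u(R) = 117 - 39*R
u(-12) - 53321 = (117 - 39*(-12)) - 53321 = (117 + 468) - 53321 = 585 - 53321 = -52736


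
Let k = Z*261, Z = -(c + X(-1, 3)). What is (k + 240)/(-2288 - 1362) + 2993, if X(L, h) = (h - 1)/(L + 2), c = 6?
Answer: 5463149/1825 ≈ 2993.5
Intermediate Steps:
X(L, h) = (-1 + h)/(2 + L)
Z = -8 (Z = -(6 + (-1 + 3)/(2 - 1)) = -(6 + 2/1) = -(6 + 1*2) = -(6 + 2) = -1*8 = -8)
k = -2088 (k = -8*261 = -2088)
(k + 240)/(-2288 - 1362) + 2993 = (-2088 + 240)/(-2288 - 1362) + 2993 = -1848/(-3650) + 2993 = -1848*(-1/3650) + 2993 = 924/1825 + 2993 = 5463149/1825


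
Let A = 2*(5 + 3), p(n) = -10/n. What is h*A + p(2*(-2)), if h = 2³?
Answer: 261/2 ≈ 130.50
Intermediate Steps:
h = 8
A = 16 (A = 2*8 = 16)
h*A + p(2*(-2)) = 8*16 - 10/(2*(-2)) = 128 - 10/(-4) = 128 - 10*(-¼) = 128 + 5/2 = 261/2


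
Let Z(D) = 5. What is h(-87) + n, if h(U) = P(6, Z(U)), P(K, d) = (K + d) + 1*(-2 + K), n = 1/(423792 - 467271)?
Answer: 652184/43479 ≈ 15.000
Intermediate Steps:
n = -1/43479 (n = 1/(-43479) = -1/43479 ≈ -2.3000e-5)
P(K, d) = -2 + d + 2*K (P(K, d) = (K + d) + (-2 + K) = -2 + d + 2*K)
h(U) = 15 (h(U) = -2 + 5 + 2*6 = -2 + 5 + 12 = 15)
h(-87) + n = 15 - 1/43479 = 652184/43479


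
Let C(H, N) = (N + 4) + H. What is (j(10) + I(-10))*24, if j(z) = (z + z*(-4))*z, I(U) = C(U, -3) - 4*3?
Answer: -7704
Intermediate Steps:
C(H, N) = 4 + H + N (C(H, N) = (4 + N) + H = 4 + H + N)
I(U) = -11 + U (I(U) = (4 + U - 3) - 4*3 = (1 + U) - 12 = -11 + U)
j(z) = -3*z**2 (j(z) = (z - 4*z)*z = (-3*z)*z = -3*z**2)
(j(10) + I(-10))*24 = (-3*10**2 + (-11 - 10))*24 = (-3*100 - 21)*24 = (-300 - 21)*24 = -321*24 = -7704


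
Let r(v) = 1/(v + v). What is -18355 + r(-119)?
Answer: -4368491/238 ≈ -18355.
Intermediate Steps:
r(v) = 1/(2*v)
-18355 + r(-119) = -18355 + (½)/(-119) = -18355 + (½)*(-1/119) = -18355 - 1/238 = -4368491/238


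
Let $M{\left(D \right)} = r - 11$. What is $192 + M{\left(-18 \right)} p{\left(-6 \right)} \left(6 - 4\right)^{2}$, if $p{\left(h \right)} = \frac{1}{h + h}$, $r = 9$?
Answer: $\frac{578}{3} \approx 192.67$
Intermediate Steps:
$p{\left(h \right)} = \frac{1}{2 h}$
$M{\left(D \right)} = -2$ ($M{\left(D \right)} = 9 - 11 = -2$)
$192 + M{\left(-18 \right)} p{\left(-6 \right)} \left(6 - 4\right)^{2} = 192 - 2 \frac{1}{2 \left(-6\right)} \left(6 - 4\right)^{2} = 192 - 2 \cdot \frac{1}{2} \left(- \frac{1}{6}\right) 2^{2} = 192 - 2 \left(\left(- \frac{1}{12}\right) 4\right) = 192 - - \frac{2}{3} = 192 + \frac{2}{3} = \frac{578}{3}$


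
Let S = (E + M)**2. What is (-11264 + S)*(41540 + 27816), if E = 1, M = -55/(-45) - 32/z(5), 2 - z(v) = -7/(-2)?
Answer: -60162168640/81 ≈ -7.4274e+8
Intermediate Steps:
z(v) = -3/2 (z(v) = 2 - (-7)/(-2) = 2 - (-7)*(-1)/2 = 2 - 1*7/2 = 2 - 7/2 = -3/2)
M = 203/9 (M = -55/(-45) - 32/(-3/2) = -55*(-1/45) - 32*(-2/3) = 11/9 + 64/3 = 203/9 ≈ 22.556)
S = 44944/81 (S = (1 + 203/9)**2 = (212/9)**2 = 44944/81 ≈ 554.86)
(-11264 + S)*(41540 + 27816) = (-11264 + 44944/81)*(41540 + 27816) = -867440/81*69356 = -60162168640/81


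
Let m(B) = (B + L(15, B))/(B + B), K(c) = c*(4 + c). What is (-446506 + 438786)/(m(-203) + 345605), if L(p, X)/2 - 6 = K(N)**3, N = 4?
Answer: -89552/4007151 ≈ -0.022348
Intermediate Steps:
L(p, X) = 65548 (L(p, X) = 12 + 2*(4*(4 + 4))**3 = 12 + 2*(4*8)**3 = 12 + 2*32**3 = 12 + 2*32768 = 12 + 65536 = 65548)
m(B) = (65548 + B)/(2*B) (m(B) = (B + 65548)/(B + B) = (65548 + B)/((2*B)) = (65548 + B)*(1/(2*B)) = (65548 + B)/(2*B))
(-446506 + 438786)/(m(-203) + 345605) = (-446506 + 438786)/((1/2)*(65548 - 203)/(-203) + 345605) = -7720/((1/2)*(-1/203)*65345 + 345605) = -7720/(-9335/58 + 345605) = -7720/20035755/58 = -7720*58/20035755 = -89552/4007151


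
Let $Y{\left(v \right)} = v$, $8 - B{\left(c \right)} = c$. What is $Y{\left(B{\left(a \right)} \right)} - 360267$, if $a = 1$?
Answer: $-360260$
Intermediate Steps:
$B{\left(c \right)} = 8 - c$
$Y{\left(B{\left(a \right)} \right)} - 360267 = \left(8 - 1\right) - 360267 = 7 - 360267 = -360260$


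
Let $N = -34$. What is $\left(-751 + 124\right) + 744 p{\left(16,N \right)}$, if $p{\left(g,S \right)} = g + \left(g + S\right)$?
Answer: $-2115$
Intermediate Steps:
$p{\left(g,S \right)} = S + 2 g$ ($p{\left(g,S \right)} = g + \left(S + g\right) = S + 2 g$)
$\left(-751 + 124\right) + 744 p{\left(16,N \right)} = \left(-751 + 124\right) + 744 \left(-34 + 2 \cdot 16\right) = -627 + 744 \left(-34 + 32\right) = -627 + 744 \left(-2\right) = -627 - 1488 = -2115$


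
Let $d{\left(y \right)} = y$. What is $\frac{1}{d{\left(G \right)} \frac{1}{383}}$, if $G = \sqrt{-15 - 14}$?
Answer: $- \frac{383 i \sqrt{29}}{29} \approx - 71.121 i$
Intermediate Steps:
$G = i \sqrt{29}$ ($G = \sqrt{-29} = i \sqrt{29} \approx 5.3852 i$)
$\frac{1}{d{\left(G \right)} \frac{1}{383}} = \frac{1}{i \sqrt{29} \cdot \frac{1}{383}} = \frac{1}{\frac{1}{383} i \sqrt{29}} = - \frac{383 i \sqrt{29}}{29}$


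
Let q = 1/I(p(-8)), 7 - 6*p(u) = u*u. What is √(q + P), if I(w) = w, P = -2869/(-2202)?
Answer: √2096376666/41838 ≈ 1.0944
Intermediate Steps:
P = 2869/2202 (P = -2869*(-1/2202) = 2869/2202 ≈ 1.3029)
p(u) = 7/6 - u²/6 (p(u) = 7/6 - u*u/6 = 7/6 - u²/6)
q = -2/19 (q = 1/(7/6 - ⅙*(-8)²) = 1/(7/6 - ⅙*64) = 1/(7/6 - 32/3) = 1/(-19/2) = -2/19 ≈ -0.10526)
√(q + P) = √(-2/19 + 2869/2202) = √(50107/41838) = √2096376666/41838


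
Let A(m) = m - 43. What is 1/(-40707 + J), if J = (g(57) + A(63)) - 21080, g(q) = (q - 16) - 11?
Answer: -1/61737 ≈ -1.6198e-5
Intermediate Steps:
A(m) = -43 + m
g(q) = -27 + q (g(q) = (-16 + q) - 11 = -27 + q)
J = -21030 (J = ((-27 + 57) + (-43 + 63)) - 21080 = (30 + 20) - 21080 = 50 - 21080 = -21030)
1/(-40707 + J) = 1/(-40707 - 21030) = 1/(-61737) = -1/61737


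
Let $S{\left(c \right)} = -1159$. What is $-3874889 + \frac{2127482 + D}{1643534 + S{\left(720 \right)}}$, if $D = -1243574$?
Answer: $- \frac{6364019937467}{1642375} \approx -3.8749 \cdot 10^{6}$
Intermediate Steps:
$-3874889 + \frac{2127482 + D}{1643534 + S{\left(720 \right)}} = -3874889 + \frac{2127482 - 1243574}{1643534 - 1159} = -3874889 + \frac{883908}{1642375} = - \frac{6364019937467}{1642375}$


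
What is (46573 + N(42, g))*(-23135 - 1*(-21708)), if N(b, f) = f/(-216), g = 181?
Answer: -14355030649/216 ≈ -6.6458e+7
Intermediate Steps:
N(b, f) = -f/216 (N(b, f) = f*(-1/216) = -f/216)
(46573 + N(42, g))*(-23135 - 1*(-21708)) = (46573 - 1/216*181)*(-23135 - 1*(-21708)) = (46573 - 181/216)*(-23135 + 21708) = (10059587/216)*(-1427) = -14355030649/216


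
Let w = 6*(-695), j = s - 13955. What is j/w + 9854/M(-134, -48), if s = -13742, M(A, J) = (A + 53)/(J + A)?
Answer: 2493612739/112590 ≈ 22148.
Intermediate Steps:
M(A, J) = (53 + A)/(A + J)
j = -27697 (j = -13742 - 13955 = -27697)
w = -4170
j/w + 9854/M(-134, -48) = -27697/(-4170) + 9854/(((53 - 134)/(-134 - 48))) = -27697*(-1/4170) + 9854/((-81/(-182))) = 27697/4170 + 9854/((-1/182*(-81))) = 27697/4170 + 9854/(81/182) = 27697/4170 + 9854*(182/81) = 27697/4170 + 1793428/81 = 2493612739/112590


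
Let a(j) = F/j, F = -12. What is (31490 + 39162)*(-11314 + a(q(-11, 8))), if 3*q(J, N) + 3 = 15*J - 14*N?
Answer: -27977167546/35 ≈ -7.9935e+8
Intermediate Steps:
q(J, N) = -1 + 5*J - 14*N/3 (q(J, N) = -1 + (15*J - 14*N)/3 = -1 + (-14*N + 15*J)/3 = -1 + (5*J - 14*N/3) = -1 + 5*J - 14*N/3)
a(j) = -12/j
(31490 + 39162)*(-11314 + a(q(-11, 8))) = (31490 + 39162)*(-11314 - 12/(-1 + 5*(-11) - 14/3*8)) = 70652*(-11314 - 12/(-1 - 55 - 112/3)) = 70652*(-11314 - 12/(-280/3)) = 70652*(-11314 - 12*(-3/280)) = 70652*(-11314 + 9/70) = 70652*(-791971/70) = -27977167546/35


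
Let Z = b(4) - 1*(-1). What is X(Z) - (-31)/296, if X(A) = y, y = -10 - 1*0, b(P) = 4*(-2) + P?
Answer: -2929/296 ≈ -9.8953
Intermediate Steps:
b(P) = -8 + P
Z = -3 (Z = (-8 + 4) - 1*(-1) = -4 + 1 = -3)
y = -10 (y = -10 + 0 = -10)
X(A) = -10
X(Z) - (-31)/296 = -10 - (-31)/296 = -10 - 1*(-31/296) = -10 + 31/296 = -2929/296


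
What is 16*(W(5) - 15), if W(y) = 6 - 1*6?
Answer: -240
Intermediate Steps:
W(y) = 0 (W(y) = 6 - 6 = 0)
16*(W(5) - 15) = 16*(0 - 15) = 16*(-15) = -240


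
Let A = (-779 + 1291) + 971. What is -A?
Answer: -1483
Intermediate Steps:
A = 1483 (A = 512 + 971 = 1483)
-A = -1*1483 = -1483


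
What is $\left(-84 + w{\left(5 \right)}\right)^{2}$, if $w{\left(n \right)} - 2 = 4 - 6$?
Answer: $7056$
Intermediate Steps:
$w{\left(n \right)} = 0$ ($w{\left(n \right)} = 2 + \left(4 - 6\right) = 2 - 2 = 0$)
$\left(-84 + w{\left(5 \right)}\right)^{2} = \left(-84 + 0\right)^{2} = \left(-84\right)^{2} = 7056$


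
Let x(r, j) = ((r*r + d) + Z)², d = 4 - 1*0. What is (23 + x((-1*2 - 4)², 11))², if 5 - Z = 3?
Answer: 2873794581529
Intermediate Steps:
Z = 2 (Z = 5 - 1*3 = 5 - 3 = 2)
d = 4 (d = 4 + 0 = 4)
x(r, j) = (6 + r²)² (x(r, j) = ((r*r + 4) + 2)² = ((r² + 4) + 2)² = ((4 + r²) + 2)² = (6 + r²)²)
(23 + x((-1*2 - 4)², 11))² = (23 + (6 + ((-1*2 - 4)²)²)²)² = (23 + (6 + ((-2 - 4)²)²)²)² = (23 + (6 + ((-6)²)²)²)² = (23 + (6 + 36²)²)² = (23 + (6 + 1296)²)² = (23 + 1302²)² = (23 + 1695204)² = 1695227² = 2873794581529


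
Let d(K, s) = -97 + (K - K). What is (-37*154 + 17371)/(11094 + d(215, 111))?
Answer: 11673/10997 ≈ 1.0615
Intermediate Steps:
d(K, s) = -97 (d(K, s) = -97 + 0 = -97)
(-37*154 + 17371)/(11094 + d(215, 111)) = (-37*154 + 17371)/(11094 - 97) = (-5698 + 17371)/10997 = 11673*(1/10997) = 11673/10997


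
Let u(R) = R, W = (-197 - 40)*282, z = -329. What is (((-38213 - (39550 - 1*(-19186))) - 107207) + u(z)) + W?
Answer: -271319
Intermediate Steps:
W = -66834 (W = -237*282 = -66834)
(((-38213 - (39550 - 1*(-19186))) - 107207) + u(z)) + W = (((-38213 - (39550 - 1*(-19186))) - 107207) - 329) - 66834 = (((-38213 - (39550 + 19186)) - 107207) - 329) - 66834 = (((-38213 - 1*58736) - 107207) - 329) - 66834 = (((-38213 - 58736) - 107207) - 329) - 66834 = ((-96949 - 107207) - 329) - 66834 = (-204156 - 329) - 66834 = -204485 - 66834 = -271319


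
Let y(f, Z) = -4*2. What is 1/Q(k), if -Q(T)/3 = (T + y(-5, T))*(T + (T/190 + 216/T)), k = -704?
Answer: -1045/1580367927 ≈ -6.6124e-7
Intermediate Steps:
y(f, Z) = -8
Q(T) = -3*(-8 + T)*(216/T + 191*T/190) (Q(T) = -3*(T - 8)*(T + (T/190 + 216/T)) = -3*(-8 + T)*(T + (T*(1/190) + 216/T)) = -3*(-8 + T)*(T + (T/190 + 216/T)) = -3*(-8 + T)*(T + (216/T + T/190)) = -3*(-8 + T)*(216/T + 191*T/190))
1/Q(k) = 1/(-648 + 5184/(-704) - 573/190*(-704)² + (2292/95)*(-704)) = 1/(-648 + 5184*(-1/704) - 573/190*495616 - 1613568/95) = 1/(-648 - 81/11 - 141993984/95 - 1613568/95) = 1/(-1580367927/1045) = -1045/1580367927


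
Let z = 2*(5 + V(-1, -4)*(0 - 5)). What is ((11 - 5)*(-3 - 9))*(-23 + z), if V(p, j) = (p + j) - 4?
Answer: -5544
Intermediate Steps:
V(p, j) = -4 + j + p (V(p, j) = (j + p) - 4 = -4 + j + p)
z = 100 (z = 2*(5 + (-4 - 4 - 1)*(0 - 5)) = 2*(5 - 9*(-5)) = 2*(5 + 45) = 2*50 = 100)
((11 - 5)*(-3 - 9))*(-23 + z) = ((11 - 5)*(-3 - 9))*(-23 + 100) = (6*(-12))*77 = -72*77 = -5544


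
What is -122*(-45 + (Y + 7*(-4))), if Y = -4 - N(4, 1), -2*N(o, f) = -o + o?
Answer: 9394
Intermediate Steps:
N(o, f) = 0 (N(o, f) = -(-o + o)/2 = -½*0 = 0)
Y = -4 (Y = -4 - 1*0 = -4 + 0 = -4)
-122*(-45 + (Y + 7*(-4))) = -122*(-45 + (-4 + 7*(-4))) = -122*(-45 + (-4 - 28)) = -122*(-45 - 32) = -122*(-77) = 9394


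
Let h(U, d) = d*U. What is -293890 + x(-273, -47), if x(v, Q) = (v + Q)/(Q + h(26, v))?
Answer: -419968746/1429 ≈ -2.9389e+5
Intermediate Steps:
h(U, d) = U*d
x(v, Q) = (Q + v)/(Q + 26*v) (x(v, Q) = (v + Q)/(Q + 26*v) = (Q + v)/(Q + 26*v))
-293890 + x(-273, -47) = -293890 + (-47 - 273)/(-47 + 26*(-273)) = -293890 - 320/(-47 - 7098) = -293890 - 320/(-7145) = -293890 - 1/7145*(-320) = -293890 + 64/1429 = -419968746/1429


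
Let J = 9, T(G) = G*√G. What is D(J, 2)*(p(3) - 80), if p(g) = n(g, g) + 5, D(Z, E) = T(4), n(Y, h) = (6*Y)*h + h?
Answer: -144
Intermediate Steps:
T(G) = G^(3/2)
n(Y, h) = h + 6*Y*h (n(Y, h) = 6*Y*h + h = h + 6*Y*h)
D(Z, E) = 8 (D(Z, E) = 4^(3/2) = 8)
p(g) = 5 + g*(1 + 6*g) (p(g) = g*(1 + 6*g) + 5 = 5 + g*(1 + 6*g))
D(J, 2)*(p(3) - 80) = 8*((5 + 3*(1 + 6*3)) - 80) = 8*((5 + 3*(1 + 18)) - 80) = 8*((5 + 3*19) - 80) = 8*((5 + 57) - 80) = 8*(62 - 80) = 8*(-18) = -144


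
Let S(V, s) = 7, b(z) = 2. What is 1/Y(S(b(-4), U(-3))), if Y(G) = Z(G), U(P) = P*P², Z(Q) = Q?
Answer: ⅐ ≈ 0.14286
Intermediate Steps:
U(P) = P³
Y(G) = G
1/Y(S(b(-4), U(-3))) = 1/7 = ⅐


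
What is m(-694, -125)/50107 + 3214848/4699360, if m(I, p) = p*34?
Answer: 191731126/319933195 ≈ 0.59929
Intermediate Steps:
m(I, p) = 34*p
m(-694, -125)/50107 + 3214848/4699360 = (34*(-125))/50107 + 3214848/4699360 = -4250*1/50107 + 3214848*(1/4699360) = -4250/50107 + 4368/6385 = 191731126/319933195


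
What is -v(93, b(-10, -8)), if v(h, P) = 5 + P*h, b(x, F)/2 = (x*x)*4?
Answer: -74405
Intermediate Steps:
b(x, F) = 8*x**2 (b(x, F) = 2*((x*x)*4) = 2*(x**2*4) = 2*(4*x**2) = 8*x**2)
-v(93, b(-10, -8)) = -(5 + (8*(-10)**2)*93) = -(5 + (8*100)*93) = -(5 + 800*93) = -(5 + 74400) = -1*74405 = -74405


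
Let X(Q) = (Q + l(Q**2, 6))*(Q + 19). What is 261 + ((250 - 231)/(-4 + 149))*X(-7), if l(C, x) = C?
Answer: 47421/145 ≈ 327.04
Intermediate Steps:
X(Q) = (19 + Q)*(Q + Q**2) (X(Q) = (Q + Q**2)*(Q + 19) = (Q + Q**2)*(19 + Q) = (19 + Q)*(Q + Q**2))
261 + ((250 - 231)/(-4 + 149))*X(-7) = 261 + ((250 - 231)/(-4 + 149))*(-7*(19 + (-7)**2 + 20*(-7))) = 261 + (19/145)*(-7*(19 + 49 - 140)) = 261 + (19*(1/145))*(-7*(-72)) = 261 + (19/145)*504 = 261 + 9576/145 = 47421/145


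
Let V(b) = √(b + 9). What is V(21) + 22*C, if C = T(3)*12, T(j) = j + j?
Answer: 1584 + √30 ≈ 1589.5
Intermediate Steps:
V(b) = √(9 + b)
T(j) = 2*j
C = 72 (C = (2*3)*12 = 6*12 = 72)
V(21) + 22*C = √(9 + 21) + 22*72 = √30 + 1584 = 1584 + √30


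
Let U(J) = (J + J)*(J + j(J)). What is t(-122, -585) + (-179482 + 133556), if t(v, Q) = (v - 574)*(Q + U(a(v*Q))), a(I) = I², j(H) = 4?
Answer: -36116197779699897737966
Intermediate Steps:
U(J) = 2*J*(4 + J) (U(J) = (J + J)*(J + 4) = (2*J)*(4 + J) = 2*J*(4 + J))
t(v, Q) = (-574 + v)*(Q + 2*Q²*v²*(4 + Q²*v²)) (t(v, Q) = (v - 574)*(Q + 2*(v*Q)²*(4 + (v*Q)²)) = (-574 + v)*(Q + 2*(Q*v)²*(4 + (Q*v)²)) = (-574 + v)*(Q + 2*(Q²*v²)*(4 + Q²*v²)) = (-574 + v)*(Q + 2*Q²*v²*(4 + Q²*v²)))
t(-122, -585) + (-179482 + 133556) = -585*(-574 - 122 - 4592*(-585)*(-122)² - 1148*(-585)³*(-122)⁴ + 2*(-585)³*(-122)⁵ + 8*(-585)*(-122)³) + (-179482 + 133556) = -585*(-574 - 122 - 4592*(-585)*14884 - 1148*(-200201625)*221533456 + 2*(-200201625)*(-27027081632) + 8*(-585)*(-1815848)) - 45926 = -585*(-574 - 122 + 39983186880 + 50915358849759768000 + 10821731323468104000 + 8498168640) - 45926 = -585*61737090221709226824 - 45926 = -36116197779699897692040 - 45926 = -36116197779699897737966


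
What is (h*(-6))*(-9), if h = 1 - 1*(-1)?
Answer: 108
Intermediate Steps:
h = 2 (h = 1 + 1 = 2)
(h*(-6))*(-9) = (2*(-6))*(-9) = -12*(-9) = 108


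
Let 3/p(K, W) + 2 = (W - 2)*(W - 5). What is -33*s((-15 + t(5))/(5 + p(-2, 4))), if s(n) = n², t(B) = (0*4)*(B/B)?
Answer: -118800/289 ≈ -411.07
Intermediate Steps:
p(K, W) = 3/(-2 + (-5 + W)*(-2 + W)) (p(K, W) = 3/(-2 + (W - 2)*(W - 5)) = 3/(-2 + (-2 + W)*(-5 + W)) = 3/(-2 + (-5 + W)*(-2 + W)))
t(B) = 0 (t(B) = 0*1 = 0)
-33*s((-15 + t(5))/(5 + p(-2, 4))) = -33*(-15 + 0)²/(5 + 3/(8 + 4² - 7*4))² = -33*225/(5 + 3/(8 + 16 - 28))² = -33*225/(5 + 3/(-4))² = -33*225/(5 + 3*(-¼))² = -33*225/(5 - ¾)² = -33*(-15/17/4)² = -33*(-15*4/17)² = -33*(-60/17)² = -33*3600/289 = -118800/289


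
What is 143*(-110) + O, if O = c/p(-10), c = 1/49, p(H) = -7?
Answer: -5395391/343 ≈ -15730.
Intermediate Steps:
c = 1/49 ≈ 0.020408
O = -1/343 (O = (1/49)/(-7) = (1/49)*(-⅐) = -1/343 ≈ -0.0029155)
143*(-110) + O = 143*(-110) - 1/343 = -15730 - 1/343 = -5395391/343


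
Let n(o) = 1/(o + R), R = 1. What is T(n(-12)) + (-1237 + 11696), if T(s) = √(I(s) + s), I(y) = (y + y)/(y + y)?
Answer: 10459 + √110/11 ≈ 10460.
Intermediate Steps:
n(o) = 1/(1 + o) (n(o) = 1/(o + 1) = 1/(1 + o))
I(y) = 1 (I(y) = (2*y)/((2*y)) = (2*y)*(1/(2*y)) = 1)
T(s) = √(1 + s)
T(n(-12)) + (-1237 + 11696) = √(1 + 1/(1 - 12)) + (-1237 + 11696) = √(1 + 1/(-11)) + 10459 = √(1 - 1/11) + 10459 = √(10/11) + 10459 = √110/11 + 10459 = 10459 + √110/11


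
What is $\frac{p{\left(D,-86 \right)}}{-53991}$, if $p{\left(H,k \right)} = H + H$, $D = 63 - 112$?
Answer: $\frac{14}{7713} \approx 0.0018151$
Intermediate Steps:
$D = -49$
$p{\left(H,k \right)} = 2 H$
$\frac{p{\left(D,-86 \right)}}{-53991} = \frac{2 \left(-49\right)}{-53991} = \left(-98\right) \left(- \frac{1}{53991}\right) = \frac{14}{7713}$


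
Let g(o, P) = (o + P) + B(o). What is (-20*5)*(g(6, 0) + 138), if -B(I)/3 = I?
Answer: -12600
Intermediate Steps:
B(I) = -3*I
g(o, P) = P - 2*o (g(o, P) = (o + P) - 3*o = (P + o) - 3*o = P - 2*o)
(-20*5)*(g(6, 0) + 138) = (-20*5)*((0 - 2*6) + 138) = -100*((0 - 12) + 138) = -100*(-12 + 138) = -100*126 = -12600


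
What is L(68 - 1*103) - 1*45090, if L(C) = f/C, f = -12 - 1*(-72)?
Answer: -315642/7 ≈ -45092.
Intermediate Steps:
f = 60 (f = -12 + 72 = 60)
L(C) = 60/C
L(68 - 1*103) - 1*45090 = 60/(68 - 1*103) - 1*45090 = 60/(68 - 103) - 45090 = 60/(-35) - 45090 = 60*(-1/35) - 45090 = -12/7 - 45090 = -315642/7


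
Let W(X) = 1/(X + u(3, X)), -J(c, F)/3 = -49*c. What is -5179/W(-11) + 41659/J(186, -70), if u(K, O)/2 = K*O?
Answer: 10903566445/27342 ≈ 3.9878e+5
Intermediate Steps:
J(c, F) = 147*c (J(c, F) = -(-147)*c = 147*c)
u(K, O) = 2*K*O (u(K, O) = 2*(K*O) = 2*K*O)
W(X) = 1/(7*X) (W(X) = 1/(X + 2*3*X) = 1/(X + 6*X) = 1/(7*X))
-5179/W(-11) + 41659/J(186, -70) = -5179/((⅐)/(-11)) + 41659/((147*186)) = -5179/((⅐)*(-1/11)) + 41659/27342 = -5179/(-1/77) + 41659*(1/27342) = -5179*(-77) + 41659/27342 = 398783 + 41659/27342 = 10903566445/27342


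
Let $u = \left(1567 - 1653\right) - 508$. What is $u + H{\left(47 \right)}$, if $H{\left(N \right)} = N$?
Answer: $-547$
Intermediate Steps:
$u = -594$ ($u = -86 - 508 = -594$)
$u + H{\left(47 \right)} = -594 + 47 = -547$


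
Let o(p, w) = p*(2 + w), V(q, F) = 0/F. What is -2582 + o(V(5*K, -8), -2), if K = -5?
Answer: -2582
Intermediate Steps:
V(q, F) = 0
-2582 + o(V(5*K, -8), -2) = -2582 + 0*(2 - 2) = -2582 + 0*0 = -2582 + 0 = -2582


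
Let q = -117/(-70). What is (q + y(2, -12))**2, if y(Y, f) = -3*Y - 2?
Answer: 196249/4900 ≈ 40.051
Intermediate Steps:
y(Y, f) = -2 - 3*Y
q = 117/70 (q = -117*(-1/70) = 117/70 ≈ 1.6714)
(q + y(2, -12))**2 = (117/70 + (-2 - 3*2))**2 = (117/70 + (-2 - 6))**2 = (117/70 - 8)**2 = (-443/70)**2 = 196249/4900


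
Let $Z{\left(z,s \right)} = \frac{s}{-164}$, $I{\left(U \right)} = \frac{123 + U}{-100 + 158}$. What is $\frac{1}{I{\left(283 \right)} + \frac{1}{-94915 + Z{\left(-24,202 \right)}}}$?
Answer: $\frac{7783131}{54481835} \approx 0.14286$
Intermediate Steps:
$I{\left(U \right)} = \frac{123}{58} + \frac{U}{58}$ ($I{\left(U \right)} = \frac{123 + U}{58} = \left(123 + U\right) \frac{1}{58} = \frac{123}{58} + \frac{U}{58}$)
$Z{\left(z,s \right)} = - \frac{s}{164}$ ($Z{\left(z,s \right)} = s \left(- \frac{1}{164}\right) = - \frac{s}{164}$)
$\frac{1}{I{\left(283 \right)} + \frac{1}{-94915 + Z{\left(-24,202 \right)}}} = \frac{1}{\left(\frac{123}{58} + \frac{1}{58} \cdot 283\right) + \frac{1}{-94915 - \frac{101}{82}}} = \frac{1}{\left(\frac{123}{58} + \frac{283}{58}\right) + \frac{1}{-94915 - \frac{101}{82}}} = \frac{1}{7 + \frac{1}{- \frac{7783131}{82}}} = \frac{1}{7 - \frac{82}{7783131}} = \frac{1}{\frac{54481835}{7783131}} = \frac{7783131}{54481835}$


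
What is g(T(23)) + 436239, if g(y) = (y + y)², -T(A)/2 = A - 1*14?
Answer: 437535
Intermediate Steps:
T(A) = 28 - 2*A (T(A) = -2*(A - 1*14) = -2*(A - 14) = -2*(-14 + A) = 28 - 2*A)
g(y) = 4*y² (g(y) = (2*y)² = 4*y²)
g(T(23)) + 436239 = 4*(28 - 2*23)² + 436239 = 4*(28 - 46)² + 436239 = 4*(-18)² + 436239 = 4*324 + 436239 = 1296 + 436239 = 437535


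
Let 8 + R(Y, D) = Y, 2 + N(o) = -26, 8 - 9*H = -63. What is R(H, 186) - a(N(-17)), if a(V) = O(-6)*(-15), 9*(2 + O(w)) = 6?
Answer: -181/9 ≈ -20.111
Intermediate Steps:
H = 71/9 (H = 8/9 - 1/9*(-63) = 8/9 + 7 = 71/9 ≈ 7.8889)
N(o) = -28 (N(o) = -2 - 26 = -28)
R(Y, D) = -8 + Y
O(w) = -4/3 (O(w) = -2 + (1/9)*6 = -2 + 2/3 = -4/3)
a(V) = 20 (a(V) = -4/3*(-15) = 20)
R(H, 186) - a(N(-17)) = (-8 + 71/9) - 1*20 = -1/9 - 20 = -181/9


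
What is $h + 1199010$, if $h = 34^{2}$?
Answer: $1200166$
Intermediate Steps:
$h = 1156$
$h + 1199010 = 1156 + 1199010 = 1200166$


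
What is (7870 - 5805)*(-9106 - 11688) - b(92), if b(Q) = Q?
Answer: -42939702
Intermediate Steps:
(7870 - 5805)*(-9106 - 11688) - b(92) = (7870 - 5805)*(-9106 - 11688) - 1*92 = 2065*(-20794) - 92 = -42939610 - 92 = -42939702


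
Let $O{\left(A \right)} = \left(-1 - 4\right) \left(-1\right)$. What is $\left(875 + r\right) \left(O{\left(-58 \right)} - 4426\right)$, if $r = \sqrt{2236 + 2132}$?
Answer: $-3868375 - 17684 \sqrt{273} \approx -4.1606 \cdot 10^{6}$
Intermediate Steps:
$r = 4 \sqrt{273}$ ($r = \sqrt{4368} = 4 \sqrt{273} \approx 66.091$)
$O{\left(A \right)} = 5$ ($O{\left(A \right)} = \left(-5\right) \left(-1\right) = 5$)
$\left(875 + r\right) \left(O{\left(-58 \right)} - 4426\right) = \left(875 + 4 \sqrt{273}\right) \left(5 - 4426\right) = \left(875 + 4 \sqrt{273}\right) \left(-4421\right) = -3868375 - 17684 \sqrt{273}$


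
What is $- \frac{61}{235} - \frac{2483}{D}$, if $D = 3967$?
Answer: $- \frac{825492}{932245} \approx -0.88549$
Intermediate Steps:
$- \frac{61}{235} - \frac{2483}{D} = - \frac{61}{235} - \frac{2483}{3967} = - \frac{825492}{932245}$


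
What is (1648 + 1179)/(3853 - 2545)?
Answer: 2827/1308 ≈ 2.1613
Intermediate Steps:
(1648 + 1179)/(3853 - 2545) = 2827/1308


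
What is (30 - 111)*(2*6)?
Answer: -972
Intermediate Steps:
(30 - 111)*(2*6) = -81*12 = -972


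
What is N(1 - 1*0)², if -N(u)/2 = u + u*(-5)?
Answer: 64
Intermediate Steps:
N(u) = 8*u (N(u) = -2*(u + u*(-5)) = -2*(u - 5*u) = -(-8)*u = 8*u)
N(1 - 1*0)² = (8*(1 - 1*0))² = (8*(1 + 0))² = (8*1)² = 8² = 64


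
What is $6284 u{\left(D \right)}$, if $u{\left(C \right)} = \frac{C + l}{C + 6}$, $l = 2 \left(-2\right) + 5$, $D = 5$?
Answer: $\frac{37704}{11} \approx 3427.6$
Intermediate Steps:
$l = 1$ ($l = -4 + 5 = 1$)
$u{\left(C \right)} = \frac{1 + C}{6 + C}$ ($u{\left(C \right)} = \frac{C + 1}{C + 6} = \frac{1 + C}{6 + C}$)
$6284 u{\left(D \right)} = 6284 \frac{1 + 5}{6 + 5} = 6284 \cdot \frac{1}{11} \cdot 6 = 6284 \cdot \frac{6}{11} = \frac{37704}{11}$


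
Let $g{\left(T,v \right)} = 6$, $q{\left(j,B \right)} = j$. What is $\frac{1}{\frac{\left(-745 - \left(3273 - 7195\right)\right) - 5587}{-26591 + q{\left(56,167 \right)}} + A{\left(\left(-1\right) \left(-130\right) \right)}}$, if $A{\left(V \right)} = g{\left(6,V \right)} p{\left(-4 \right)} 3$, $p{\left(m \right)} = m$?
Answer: $- \frac{5307}{381622} \approx -0.013906$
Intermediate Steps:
$A{\left(V \right)} = -72$ ($A{\left(V \right)} = 6 \left(\left(-4\right) 3\right) = 6 \left(-12\right) = -72$)
$\frac{1}{\frac{\left(-745 - \left(3273 - 7195\right)\right) - 5587}{-26591 + q{\left(56,167 \right)}} + A{\left(\left(-1\right) \left(-130\right) \right)}} = \frac{1}{\frac{\left(-745 - \left(3273 - 7195\right)\right) - 5587}{-26591 + 56} - 72} = \frac{1}{\frac{\left(-745 - \left(3273 - 7195\right)\right) - 5587}{-26535} - 72} = \frac{1}{\left(\left(-745 - -3922\right) - 5587\right) \left(- \frac{1}{26535}\right) - 72} = \frac{1}{\left(\left(-745 + 3922\right) - 5587\right) \left(- \frac{1}{26535}\right) - 72} = \frac{1}{\left(3177 - 5587\right) \left(- \frac{1}{26535}\right) - 72} = \frac{1}{\left(-2410\right) \left(- \frac{1}{26535}\right) - 72} = \frac{1}{\frac{482}{5307} - 72} = \frac{1}{- \frac{381622}{5307}} = - \frac{5307}{381622}$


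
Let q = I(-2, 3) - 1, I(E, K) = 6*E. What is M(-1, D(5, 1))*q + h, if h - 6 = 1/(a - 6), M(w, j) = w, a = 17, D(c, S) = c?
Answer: 210/11 ≈ 19.091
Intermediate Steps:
q = -13 (q = 6*(-2) - 1 = -12 - 1 = -13)
h = 67/11 (h = 6 + 1/(17 - 6) = 6 + 1/11 = 67/11 ≈ 6.0909)
M(-1, D(5, 1))*q + h = -1*(-13) + 67/11 = 13 + 67/11 = 210/11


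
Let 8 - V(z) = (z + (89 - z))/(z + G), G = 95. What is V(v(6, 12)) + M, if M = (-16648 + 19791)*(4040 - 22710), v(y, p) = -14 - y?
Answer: -4400985239/75 ≈ -5.8680e+7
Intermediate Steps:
V(z) = 8 - 89/(95 + z) (V(z) = 8 - (z + (89 - z))/(z + 95) = 8 - 89/(95 + z))
M = -58679810 (M = 3143*(-18670) = -58679810)
V(v(6, 12)) + M = (671 + 8*(-14 - 1*6))/(95 + (-14 - 1*6)) - 58679810 = (671 + 8*(-14 - 6))/(95 + (-14 - 6)) - 58679810 = (671 + 8*(-20))/(95 - 20) - 58679810 = (671 - 160)/75 - 58679810 = (1/75)*511 - 58679810 = 511/75 - 58679810 = -4400985239/75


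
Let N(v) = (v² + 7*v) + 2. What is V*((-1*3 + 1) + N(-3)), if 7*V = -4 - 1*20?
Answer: 288/7 ≈ 41.143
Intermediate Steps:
V = -24/7 (V = (-4 - 1*20)/7 = (-4 - 20)/7 = (⅐)*(-24) = -24/7 ≈ -3.4286)
N(v) = 2 + v² + 7*v
V*((-1*3 + 1) + N(-3)) = -24*((-1*3 + 1) + (2 + (-3)² + 7*(-3)))/7 = -24*((-3 + 1) + (2 + 9 - 21))/7 = -24*(-2 - 10)/7 = -24/7*(-12) = 288/7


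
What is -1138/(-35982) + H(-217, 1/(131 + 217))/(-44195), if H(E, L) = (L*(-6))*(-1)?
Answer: 1458505399/46116510210 ≈ 0.031627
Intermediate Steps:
H(E, L) = 6*L (H(E, L) = -6*L*(-1) = 6*L)
-1138/(-35982) + H(-217, 1/(131 + 217))/(-44195) = -1138/(-35982) + (6/(131 + 217))/(-44195) = -1138*(-1/35982) + (6/348)*(-1/44195) = 569/17991 + (6*(1/348))*(-1/44195) = 569/17991 + (1/58)*(-1/44195) = 569/17991 - 1/2563310 = 1458505399/46116510210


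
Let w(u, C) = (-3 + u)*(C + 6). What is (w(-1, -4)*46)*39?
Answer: -14352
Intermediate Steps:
w(u, C) = (-3 + u)*(6 + C)
(w(-1, -4)*46)*39 = ((-18 - 3*(-4) + 6*(-1) - 4*(-1))*46)*39 = ((-18 + 12 - 6 + 4)*46)*39 = -8*46*39 = -368*39 = -14352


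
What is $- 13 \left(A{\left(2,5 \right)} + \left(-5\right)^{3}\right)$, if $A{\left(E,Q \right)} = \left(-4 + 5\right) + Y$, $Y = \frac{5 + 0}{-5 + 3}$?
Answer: $\frac{3289}{2} \approx 1644.5$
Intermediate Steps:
$Y = - \frac{5}{2}$ ($Y = \frac{5}{-2} = 5 \left(- \frac{1}{2}\right) = - \frac{5}{2} \approx -2.5$)
$A{\left(E,Q \right)} = - \frac{3}{2}$ ($A{\left(E,Q \right)} = \left(-4 + 5\right) - \frac{5}{2} = 1 - \frac{5}{2} = - \frac{3}{2}$)
$- 13 \left(A{\left(2,5 \right)} + \left(-5\right)^{3}\right) = - 13 \left(- \frac{3}{2} + \left(-5\right)^{3}\right) = - 13 \left(- \frac{3}{2} - 125\right) = \left(-13\right) \left(- \frac{253}{2}\right) = \frac{3289}{2}$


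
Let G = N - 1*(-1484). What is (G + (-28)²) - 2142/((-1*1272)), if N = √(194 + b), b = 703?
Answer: 481173/212 + √897 ≈ 2299.6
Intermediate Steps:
N = √897 (N = √(194 + 703) = √897 ≈ 29.950)
G = 1484 + √897 (G = √897 - 1*(-1484) = √897 + 1484 = 1484 + √897 ≈ 1513.9)
(G + (-28)²) - 2142/((-1*1272)) = ((1484 + √897) + (-28)²) - 2142/((-1*1272)) = ((1484 + √897) + 784) - 2142/(-1272) = (2268 + √897) - 2142*(-1/1272) = (2268 + √897) + 357/212 = 481173/212 + √897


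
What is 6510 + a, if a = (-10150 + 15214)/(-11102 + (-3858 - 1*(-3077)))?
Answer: 25784422/3961 ≈ 6509.6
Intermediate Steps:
a = -1688/3961 (a = 5064/(-11102 + (-3858 + 3077)) = 5064/(-11102 - 781) = 5064/(-11883) = 5064*(-1/11883) = -1688/3961 ≈ -0.42616)
6510 + a = 6510 - 1688/3961 = 25784422/3961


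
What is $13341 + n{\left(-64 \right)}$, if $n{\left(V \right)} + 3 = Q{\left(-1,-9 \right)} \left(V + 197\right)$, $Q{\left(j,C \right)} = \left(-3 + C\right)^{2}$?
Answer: $32490$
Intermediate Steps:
$n{\left(V \right)} = 28365 + 144 V$ ($n{\left(V \right)} = -3 + \left(-3 - 9\right)^{2} \left(V + 197\right) = -3 + \left(-12\right)^{2} \left(197 + V\right) = -3 + 144 \left(197 + V\right) = -3 + \left(28368 + 144 V\right) = 28365 + 144 V$)
$13341 + n{\left(-64 \right)} = 13341 + \left(28365 + 144 \left(-64\right)\right) = 13341 + \left(28365 - 9216\right) = 13341 + 19149 = 32490$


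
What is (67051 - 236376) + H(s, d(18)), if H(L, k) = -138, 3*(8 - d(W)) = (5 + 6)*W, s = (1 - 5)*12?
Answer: -169463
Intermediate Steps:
s = -48 (s = -4*12 = -48)
d(W) = 8 - 11*W/3 (d(W) = 8 - (5 + 6)*W/3 = 8 - 11*W/3)
(67051 - 236376) + H(s, d(18)) = (67051 - 236376) - 138 = -169325 - 138 = -169463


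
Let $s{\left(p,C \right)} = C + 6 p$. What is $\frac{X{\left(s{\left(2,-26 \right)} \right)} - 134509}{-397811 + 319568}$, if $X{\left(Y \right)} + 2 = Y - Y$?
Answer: $\frac{44837}{26081} \approx 1.7191$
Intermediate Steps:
$X{\left(Y \right)} = -2$ ($X{\left(Y \right)} = -2 + \left(Y - Y\right) = -2 + 0 = -2$)
$\frac{X{\left(s{\left(2,-26 \right)} \right)} - 134509}{-397811 + 319568} = \frac{-2 - 134509}{-397811 + 319568} = - \frac{134511}{-78243} = \left(-134511\right) \left(- \frac{1}{78243}\right) = \frac{44837}{26081}$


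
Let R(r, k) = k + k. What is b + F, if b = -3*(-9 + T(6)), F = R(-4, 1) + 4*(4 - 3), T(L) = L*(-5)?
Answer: 123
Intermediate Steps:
R(r, k) = 2*k
T(L) = -5*L
F = 6 (F = 2*1 + 4*(4 - 3) = 2 + 4*1 = 2 + 4 = 6)
b = 117 (b = -3*(-9 - 5*6) = -3*(-9 - 30) = -3*(-39) = 117)
b + F = 117 + 6 = 123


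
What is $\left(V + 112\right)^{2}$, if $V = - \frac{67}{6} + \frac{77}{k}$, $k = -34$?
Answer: $\frac{25270729}{2601} \approx 9715.8$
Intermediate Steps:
$V = - \frac{685}{51}$ ($V = - \frac{67}{6} + \frac{77}{-34} = \left(-67\right) \frac{1}{6} + 77 \left(- \frac{1}{34}\right) = - \frac{67}{6} - \frac{77}{34} = - \frac{685}{51} \approx -13.431$)
$\left(V + 112\right)^{2} = \left(- \frac{685}{51} + 112\right)^{2} = \left(\frac{5027}{51}\right)^{2} = \frac{25270729}{2601}$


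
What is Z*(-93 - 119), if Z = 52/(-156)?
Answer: 212/3 ≈ 70.667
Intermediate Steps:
Z = -1/3 (Z = 52*(-1/156) = -1/3 ≈ -0.33333)
Z*(-93 - 119) = -(-93 - 119)/3 = -1/3*(-212) = 212/3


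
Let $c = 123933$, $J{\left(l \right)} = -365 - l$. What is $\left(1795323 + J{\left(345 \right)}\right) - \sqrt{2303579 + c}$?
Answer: $1794613 - 2 \sqrt{606878} \approx 1.7931 \cdot 10^{6}$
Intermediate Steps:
$\left(1795323 + J{\left(345 \right)}\right) - \sqrt{2303579 + c} = \left(1795323 - 710\right) - \sqrt{2303579 + 123933} = \left(1795323 - 710\right) - \sqrt{2427512} = \left(1795323 - 710\right) - 2 \sqrt{606878} = 1794613 - 2 \sqrt{606878}$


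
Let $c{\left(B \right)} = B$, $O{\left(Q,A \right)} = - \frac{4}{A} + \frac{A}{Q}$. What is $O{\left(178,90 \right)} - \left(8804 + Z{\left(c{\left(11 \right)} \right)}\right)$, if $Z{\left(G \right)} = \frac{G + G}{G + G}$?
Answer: $- \frac{35262178}{4005} \approx -8804.5$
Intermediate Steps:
$Z{\left(G \right)} = 1$ ($Z{\left(G \right)} = \frac{2 G}{2 G} = 2 G \frac{1}{2 G} = 1$)
$O{\left(178,90 \right)} - \left(8804 + Z{\left(c{\left(11 \right)} \right)}\right) = \left(- \frac{4}{90} + \frac{90}{178}\right) - 8805 = \left(\left(-4\right) \frac{1}{90} + 90 \cdot \frac{1}{178}\right) - 8805 = \left(- \frac{2}{45} + \frac{45}{89}\right) - 8805 = \frac{1847}{4005} - 8805 = - \frac{35262178}{4005}$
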